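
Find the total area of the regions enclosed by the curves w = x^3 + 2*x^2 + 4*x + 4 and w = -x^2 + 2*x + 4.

Set the curves equal: x^3 + 2*x^2 + 4*x + 4 = -x^2 + 2*x + 4, so x^3 + 3*x^2 + 2*x = 0, which factors as x*(x + 1)*(x + 2) = 0. The curves meet at x = -2, -1, 0.
On [-2, -1], w = x^3 + 2*x^2 + 4*x + 4 is on top; that piece has area ∫[-2,-1] (x^3 + 3*x^2 + 2*x) dx = 1/4.
On [-1, 0], w = -x^2 + 2*x + 4 is on top; that piece has area ∫[-1,0] (-(x^3 + 3*x^2 + 2*x)) dx = 1/4.
Total enclosed area = 1/4 + 1/4 = 1/2.

1/2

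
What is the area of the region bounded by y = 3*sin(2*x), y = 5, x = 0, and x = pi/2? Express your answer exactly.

-3 + 5*pi/2

On [0, pi/2], (3*sin(2*x)) - (5) = 3*sin(2*x) - 5 is ≤ 0 throughout, so the area is a single integral of |3*sin(2*x) - 5|.
∫[0,pi/2] (3*sin(2*x) - 5) dx = 3 - 5*pi/2; the area of that piece is -3 + 5*pi/2.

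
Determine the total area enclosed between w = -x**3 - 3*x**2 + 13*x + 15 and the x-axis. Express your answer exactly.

The curve meets the x-axis where -x**3 - 3*x**2 + 13*x + 15 = 0, i.e. -(x - 3)*(x + 1)*(x + 5) = 0, at x = -5, -1, 3.
On [-5, -1] the curve lies below the axis; ∫[-5,-1] (-x**3 - 3*x**2 + 13*x + 15) dx = -64, giving area 64.
On [-1, 3] the curve lies above the axis; ∫[-1,3] (-x**3 - 3*x**2 + 13*x + 15) dx = 64, giving area 64.
Total area = 64 + 64 = 128.

128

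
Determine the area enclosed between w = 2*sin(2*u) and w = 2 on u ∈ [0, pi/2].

-2 + pi

On [0, pi/2], (2*sin(2*u)) - (2) = 2*sin(2*u) - 2 is ≤ 0 throughout, so the area is a single integral of |2*sin(2*u) - 2|.
∫[0,pi/2] (2*sin(2*u) - 2) du = 2 - pi; the area of that piece is -2 + pi.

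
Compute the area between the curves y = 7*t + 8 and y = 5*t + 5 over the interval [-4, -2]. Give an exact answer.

6

On [-4, -2], (7*t + 8) - (5*t + 5) = 2*t + 3 is ≤ 0 throughout, so the area is a single integral of |2*t + 3|.
∫[-4,-2] (2*t + 3) dt = -6; the area of that piece is 6.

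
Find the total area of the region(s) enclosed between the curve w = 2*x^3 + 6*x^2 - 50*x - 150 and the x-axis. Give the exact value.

The curve meets the x-axis where 2*x^3 + 6*x^2 - 50*x - 150 = 0, i.e. 2*(x - 5)*(x + 3)*(x + 5) = 0, at x = -5, -3, 5.
On [-5, -3] the curve lies above the axis; ∫[-5,-3] (2*x^3 + 6*x^2 - 50*x - 150) dx = 24, giving area 24.
On [-3, 5] the curve lies below the axis; ∫[-3,5] (2*x^3 + 6*x^2 - 50*x - 150) dx = -1024, giving area 1024.
Total area = 24 + 1024 = 1048.

1048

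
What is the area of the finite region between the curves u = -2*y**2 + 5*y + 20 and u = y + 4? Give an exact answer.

72

Both boundary curves give u as a function of y, so integrate with respect to y. Setting them equal: -2*y**2 + 4*y + 16 = 0, i.e. -2*(y - 4)*(y + 2) = 0, so they meet at y = -2, 4.
For y in [-2, 4], u = -2*y**2 + 5*y + 20 is on the right; area = ∫[-2,4] (-2*y**2 + 4*y + 16) dy = 72.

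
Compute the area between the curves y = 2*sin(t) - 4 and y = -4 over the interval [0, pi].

On [0, pi], (2*sin(t) - 4) - (-4) = 2*sin(t) is ≥ 0 throughout, so the area is a single integral of |2*sin(t)|.
∫[0,pi] (2*sin(t)) dt = 4.

4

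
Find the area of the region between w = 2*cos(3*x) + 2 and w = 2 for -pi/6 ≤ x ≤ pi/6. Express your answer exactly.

On [-pi/6, pi/6], (2*cos(3*x) + 2) - (2) = 2*cos(3*x) is ≥ 0 throughout, so the area is a single integral of |2*cos(3*x)|.
∫[-pi/6,pi/6] (2*cos(3*x)) dx = 4/3.

4/3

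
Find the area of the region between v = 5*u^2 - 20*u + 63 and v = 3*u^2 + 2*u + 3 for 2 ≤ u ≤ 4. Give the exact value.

On [2, 4], (5*u^2 - 20*u + 63) - (3*u^2 + 2*u + 3) = 2*u^2 - 22*u + 60 is ≥ 0 throughout, so the area is a single integral of |2*u^2 - 22*u + 60|.
∫[2,4] (2*u^2 - 22*u + 60) du = 76/3.

76/3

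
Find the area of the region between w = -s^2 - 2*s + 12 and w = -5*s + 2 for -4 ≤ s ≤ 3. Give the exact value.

125/2

The difference (-s^2 - 2*s + 12) - (-5*s + 2) = -s^2 + 3*s + 10 changes sign at s = -2 inside [-4, 3], so split the integral there.
∫[-4,-2] (-s^2 + 3*s + 10) ds = -50/3; the area of that piece is 50/3.
∫[-2,3] (-s^2 + 3*s + 10) ds = 275/6.
Total area = 50/3 + 275/6 = 125/2.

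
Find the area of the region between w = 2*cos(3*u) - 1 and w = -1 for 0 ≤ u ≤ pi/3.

The difference (2*cos(3*u) - 1) - (-1) = 2*cos(3*u) changes sign at u = pi/6 inside [0, pi/3], so split the integral there.
∫[0,pi/6] (2*cos(3*u)) du = 2/3.
∫[pi/6,pi/3] (2*cos(3*u)) du = -2/3; the area of that piece is 2/3.
Total area = 2/3 + 2/3 = 4/3.

4/3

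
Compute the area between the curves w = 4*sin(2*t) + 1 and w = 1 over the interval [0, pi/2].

On [0, pi/2], (4*sin(2*t) + 1) - (1) = 4*sin(2*t) is ≥ 0 throughout, so the area is a single integral of |4*sin(2*t)|.
∫[0,pi/2] (4*sin(2*t)) dt = 4.

4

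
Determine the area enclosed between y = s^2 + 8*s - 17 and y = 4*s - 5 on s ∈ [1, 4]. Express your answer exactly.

67/3

The difference (s^2 + 8*s - 17) - (4*s - 5) = s^2 + 4*s - 12 changes sign at s = 2 inside [1, 4], so split the integral there.
∫[1,2] (s^2 + 4*s - 12) ds = -11/3; the area of that piece is 11/3.
∫[2,4] (s^2 + 4*s - 12) ds = 56/3.
Total area = 11/3 + 56/3 = 67/3.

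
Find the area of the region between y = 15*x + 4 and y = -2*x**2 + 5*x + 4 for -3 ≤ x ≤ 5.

706/3

The difference (15*x + 4) - (-2*x**2 + 5*x + 4) = 2*x**2 + 10*x changes sign at x = 0 inside [-3, 5], so split the integral there.
∫[-3,0] (2*x**2 + 10*x) dx = -27; the area of that piece is 27.
∫[0,5] (2*x**2 + 10*x) dx = 625/3.
Total area = 27 + 625/3 = 706/3.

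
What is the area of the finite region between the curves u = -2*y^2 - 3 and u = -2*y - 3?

1/3

Both boundary curves give u as a function of y, so integrate with respect to y. Setting them equal: -2*y^2 + 2*y = 0, i.e. -2*y*(y - 1) = 0, so they meet at y = 0, 1.
For y in [0, 1], u = -2*y^2 - 3 is on the right; area = ∫[0,1] (-2*y^2 + 2*y) dy = 1/3.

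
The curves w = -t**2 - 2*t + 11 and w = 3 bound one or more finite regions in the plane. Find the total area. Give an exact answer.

36

Set the curves equal: -t**2 - 2*t + 11 = 3, so -t**2 - 2*t + 8 = 0, which factors as -(t - 2)*(t + 4) = 0. The curves meet at t = -4, 2.
On [-4, 2], w = -t**2 - 2*t + 11 is on top; that piece has area ∫[-4,2] (-t**2 - 2*t + 8) dt = 36.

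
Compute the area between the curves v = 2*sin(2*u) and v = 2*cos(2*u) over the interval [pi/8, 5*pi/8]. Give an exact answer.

2*sqrt(2)

On [pi/8, 5*pi/8], (2*sin(2*u)) - (2*cos(2*u)) = 2*sin(2*u) - 2*cos(2*u) is ≥ 0 throughout, so the area is a single integral of |2*sin(2*u) - 2*cos(2*u)|.
∫[pi/8,5*pi/8] (2*sin(2*u) - 2*cos(2*u)) du = 2*sqrt(2).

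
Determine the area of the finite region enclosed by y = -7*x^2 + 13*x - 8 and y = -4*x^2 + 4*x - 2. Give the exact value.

1/2

Set the curves equal: -7*x^2 + 13*x - 8 = -4*x^2 + 4*x - 2, so -3*x^2 + 9*x - 6 = 0, which factors as -3*(x - 2)*(x - 1) = 0. The curves meet at x = 1, 2.
On [1, 2], y = -7*x^2 + 13*x - 8 is on top; that piece has area ∫[1,2] (-3*x^2 + 9*x - 6) dx = 1/2.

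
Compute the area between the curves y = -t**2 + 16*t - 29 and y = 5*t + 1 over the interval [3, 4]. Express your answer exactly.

On [3, 4], (-t**2 + 16*t - 29) - (5*t + 1) = -t**2 + 11*t - 30 is ≤ 0 throughout, so the area is a single integral of |-t**2 + 11*t - 30|.
∫[3,4] (-t**2 + 11*t - 30) dt = -23/6; the area of that piece is 23/6.

23/6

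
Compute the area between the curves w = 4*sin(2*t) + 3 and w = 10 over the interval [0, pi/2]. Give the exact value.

-4 + 7*pi/2

On [0, pi/2], (4*sin(2*t) + 3) - (10) = 4*sin(2*t) - 7 is ≤ 0 throughout, so the area is a single integral of |4*sin(2*t) - 7|.
∫[0,pi/2] (4*sin(2*t) - 7) dt = 4 - 7*pi/2; the area of that piece is -4 + 7*pi/2.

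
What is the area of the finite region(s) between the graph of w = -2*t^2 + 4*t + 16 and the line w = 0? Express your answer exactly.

72

The curve meets the t-axis where -2*t^2 + 4*t + 16 = 0, i.e. -2*(t - 4)*(t + 2) = 0, at t = -2, 4.
On [-2, 4] the curve lies above the axis; ∫[-2,4] (-2*t^2 + 4*t + 16) dt = 72, giving area 72.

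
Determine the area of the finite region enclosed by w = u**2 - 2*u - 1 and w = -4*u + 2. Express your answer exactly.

Set the curves equal: u**2 - 2*u - 1 = -4*u + 2, so u**2 + 2*u - 3 = 0, which factors as (u - 1)*(u + 3) = 0. The curves meet at u = -3, 1.
On [-3, 1], w = -4*u + 2 is on top; that piece has area ∫[-3,1] (-(u**2 + 2*u - 3)) du = 32/3.

32/3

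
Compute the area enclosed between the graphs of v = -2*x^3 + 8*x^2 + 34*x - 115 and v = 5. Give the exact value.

3901/6

Set the curves equal: -2*x^3 + 8*x^2 + 34*x - 115 = 5, so -2*x^3 + 8*x^2 + 34*x - 120 = 0, which factors as -2*(x - 5)*(x - 3)*(x + 4) = 0. The curves meet at x = -4, 3, 5.
On [-4, 3], v = 5 is on top; that piece has area ∫[-4,3] (-(-2*x^3 + 8*x^2 + 34*x - 120)) dx = 3773/6.
On [3, 5], v = -2*x^3 + 8*x^2 + 34*x - 115 is on top; that piece has area ∫[3,5] (-2*x^3 + 8*x^2 + 34*x - 120) dx = 64/3.
Total enclosed area = 3773/6 + 64/3 = 3901/6.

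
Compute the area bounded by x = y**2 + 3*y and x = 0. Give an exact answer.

9/2

Both boundary curves give x as a function of y, so integrate with respect to y. Setting them equal: y**2 + 3*y = 0, i.e. y*(y + 3) = 0, so they meet at y = -3, 0.
For y in [-3, 0], x = y**2 + 3*y is on the left; area = ∫[-3,0] (-(y**2 + 3*y)) dy = 9/2.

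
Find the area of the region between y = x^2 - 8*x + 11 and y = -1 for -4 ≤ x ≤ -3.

On [-4, -3], (x^2 - 8*x + 11) - (-1) = x^2 - 8*x + 12 is ≥ 0 throughout, so the area is a single integral of |x^2 - 8*x + 12|.
∫[-4,-3] (x^2 - 8*x + 12) dx = 157/3.

157/3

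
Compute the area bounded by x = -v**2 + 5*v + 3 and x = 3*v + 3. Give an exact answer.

4/3

Both boundary curves give x as a function of v, so integrate with respect to v. Setting them equal: -v**2 + 2*v = 0, i.e. -v*(v - 2) = 0, so they meet at v = 0, 2.
For v in [0, 2], x = -v**2 + 5*v + 3 is on the right; area = ∫[0,2] (-v**2 + 2*v) dv = 4/3.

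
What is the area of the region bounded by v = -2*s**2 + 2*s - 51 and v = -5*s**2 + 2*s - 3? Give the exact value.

Set the curves equal: -2*s**2 + 2*s - 51 = -5*s**2 + 2*s - 3, so 3*s**2 - 48 = 0, which factors as 3*(s - 4)*(s + 4) = 0. The curves meet at s = -4, 4.
On [-4, 4], v = -5*s**2 + 2*s - 3 is on top; that piece has area ∫[-4,4] (-(3*s**2 - 48)) ds = 256.

256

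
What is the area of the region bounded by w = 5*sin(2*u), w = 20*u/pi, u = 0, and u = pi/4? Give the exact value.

On [0, pi/4], (5*sin(2*u)) - (20*u/pi) = -20*u/pi + 5*sin(2*u) is ≥ 0 throughout, so the area is a single integral of |-20*u/pi + 5*sin(2*u)|.
∫[0,pi/4] (-20*u/pi + 5*sin(2*u)) du = 5/2 - 5*pi/8.

5/2 - 5*pi/8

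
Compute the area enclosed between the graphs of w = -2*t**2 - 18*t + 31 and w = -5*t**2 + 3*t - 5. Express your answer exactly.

Set the curves equal: -2*t**2 - 18*t + 31 = -5*t**2 + 3*t - 5, so 3*t**2 - 21*t + 36 = 0, which factors as 3*(t - 4)*(t - 3) = 0. The curves meet at t = 3, 4.
On [3, 4], w = -5*t**2 + 3*t - 5 is on top; that piece has area ∫[3,4] (-(3*t**2 - 21*t + 36)) dt = 1/2.

1/2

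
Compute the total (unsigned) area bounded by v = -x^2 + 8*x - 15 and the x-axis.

4/3

The curve meets the x-axis where -x^2 + 8*x - 15 = 0, i.e. -(x - 5)*(x - 3) = 0, at x = 3, 5.
On [3, 5] the curve lies above the axis; ∫[3,5] (-x^2 + 8*x - 15) dx = 4/3, giving area 4/3.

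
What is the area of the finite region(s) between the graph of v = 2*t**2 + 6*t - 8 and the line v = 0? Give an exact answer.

The curve meets the t-axis where 2*t**2 + 6*t - 8 = 0, i.e. 2*(t - 1)*(t + 4) = 0, at t = -4, 1.
On [-4, 1] the curve lies below the axis; ∫[-4,1] (2*t**2 + 6*t - 8) dt = -125/3, giving area 125/3.

125/3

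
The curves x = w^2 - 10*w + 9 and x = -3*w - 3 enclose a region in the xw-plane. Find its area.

1/6

Both boundary curves give x as a function of w, so integrate with respect to w. Setting them equal: w^2 - 7*w + 12 = 0, i.e. (w - 4)*(w - 3) = 0, so they meet at w = 3, 4.
For w in [3, 4], x = w^2 - 10*w + 9 is on the left; area = ∫[3,4] (-(w^2 - 7*w + 12)) dw = 1/6.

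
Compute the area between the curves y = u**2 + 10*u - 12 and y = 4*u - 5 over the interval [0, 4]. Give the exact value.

146/3

The difference (u**2 + 10*u - 12) - (4*u - 5) = u**2 + 6*u - 7 changes sign at u = 1 inside [0, 4], so split the integral there.
∫[0,1] (u**2 + 6*u - 7) du = -11/3; the area of that piece is 11/3.
∫[1,4] (u**2 + 6*u - 7) du = 45.
Total area = 11/3 + 45 = 146/3.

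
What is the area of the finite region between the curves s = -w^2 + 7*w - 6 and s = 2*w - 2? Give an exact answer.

9/2

Both boundary curves give s as a function of w, so integrate with respect to w. Setting them equal: -w^2 + 5*w - 4 = 0, i.e. -(w - 4)*(w - 1) = 0, so they meet at w = 1, 4.
For w in [1, 4], s = -w^2 + 7*w - 6 is on the right; area = ∫[1,4] (-w^2 + 5*w - 4) dw = 9/2.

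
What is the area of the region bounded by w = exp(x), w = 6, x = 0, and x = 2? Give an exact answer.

The difference (exp(x)) - (6) = exp(x) - 6 changes sign at x = log(6) inside [0, 2], so split the integral there.
∫[0,log(6)] (exp(x) - 6) dx = 5 - log(46656); the area of that piece is -5 + log(46656).
∫[log(6),2] (exp(x) - 6) dx = -18 + exp(2) + 6*log(6).
Total area = (-5 + log(46656)) + (-18 + exp(2) + 6*log(6)) = -23 + exp(2) + 12*log(6).

-23 + exp(2) + 12*log(6)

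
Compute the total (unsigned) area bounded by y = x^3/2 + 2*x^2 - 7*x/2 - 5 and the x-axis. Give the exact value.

The curve meets the x-axis where x^3/2 + 2*x^2 - 7*x/2 - 5 = 0, i.e. (x - 2)*(x + 1)*(x + 5)/2 = 0, at x = -5, -1, 2.
On [-5, -1] the curve lies above the axis; ∫[-5,-1] (x^3/2 + 2*x^2 - 7*x/2 - 5) dx = 80/3, giving area 80/3.
On [-1, 2] the curve lies below the axis; ∫[-1,2] (x^3/2 + 2*x^2 - 7*x/2 - 5) dx = -99/8, giving area 99/8.
Total area = 80/3 + 99/8 = 937/24.

937/24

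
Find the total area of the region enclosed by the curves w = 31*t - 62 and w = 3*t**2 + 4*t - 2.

1/2

Set the curves equal: 31*t - 62 = 3*t**2 + 4*t - 2, so -3*t**2 + 27*t - 60 = 0, which factors as -3*(t - 5)*(t - 4) = 0. The curves meet at t = 4, 5.
On [4, 5], w = 31*t - 62 is on top; that piece has area ∫[4,5] (-3*t**2 + 27*t - 60) dt = 1/2.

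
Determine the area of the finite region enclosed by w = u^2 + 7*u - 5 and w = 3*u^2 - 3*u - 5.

Set the curves equal: u^2 + 7*u - 5 = 3*u^2 - 3*u - 5, so -2*u^2 + 10*u = 0, which factors as -2*u*(u - 5) = 0. The curves meet at u = 0, 5.
On [0, 5], w = u^2 + 7*u - 5 is on top; that piece has area ∫[0,5] (-2*u^2 + 10*u) du = 125/3.

125/3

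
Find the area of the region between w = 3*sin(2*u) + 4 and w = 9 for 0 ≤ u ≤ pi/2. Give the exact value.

On [0, pi/2], (3*sin(2*u) + 4) - (9) = 3*sin(2*u) - 5 is ≤ 0 throughout, so the area is a single integral of |3*sin(2*u) - 5|.
∫[0,pi/2] (3*sin(2*u) - 5) du = 3 - 5*pi/2; the area of that piece is -3 + 5*pi/2.

-3 + 5*pi/2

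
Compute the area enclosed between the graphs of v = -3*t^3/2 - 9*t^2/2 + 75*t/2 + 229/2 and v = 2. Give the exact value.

786

Set the curves equal: -3*t^3/2 - 9*t^2/2 + 75*t/2 + 229/2 = 2, so -3*t^3/2 - 9*t^2/2 + 75*t/2 + 225/2 = 0, which factors as -3*(t - 5)*(t + 3)*(t + 5)/2 = 0. The curves meet at t = -5, -3, 5.
On [-5, -3], v = 2 is on top; that piece has area ∫[-5,-3] (-(-3*t^3/2 - 9*t^2/2 + 75*t/2 + 225/2)) dt = 18.
On [-3, 5], v = -3*t^3/2 - 9*t^2/2 + 75*t/2 + 229/2 is on top; that piece has area ∫[-3,5] (-3*t^3/2 - 9*t^2/2 + 75*t/2 + 225/2) dt = 768.
Total enclosed area = 18 + 768 = 786.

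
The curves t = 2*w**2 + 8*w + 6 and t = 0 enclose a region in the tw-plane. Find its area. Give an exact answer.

8/3

Both boundary curves give t as a function of w, so integrate with respect to w. Setting them equal: 2*w**2 + 8*w + 6 = 0, i.e. 2*(w + 1)*(w + 3) = 0, so they meet at w = -3, -1.
For w in [-3, -1], t = 2*w**2 + 8*w + 6 is on the left; area = ∫[-3,-1] (-(2*w**2 + 8*w + 6)) dw = 8/3.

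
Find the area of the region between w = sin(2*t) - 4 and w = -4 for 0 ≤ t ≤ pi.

2

The difference (sin(2*t) - 4) - (-4) = sin(2*t) changes sign at t = pi/2 inside [0, pi], so split the integral there.
∫[0,pi/2] (sin(2*t)) dt = 1.
∫[pi/2,pi] (sin(2*t)) dt = -1; the area of that piece is 1.
Total area = 1 + 1 = 2.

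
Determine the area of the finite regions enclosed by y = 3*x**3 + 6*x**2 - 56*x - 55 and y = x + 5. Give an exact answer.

2521/4

Set the curves equal: 3*x**3 + 6*x**2 - 56*x - 55 = x + 5, so 3*x**3 + 6*x**2 - 57*x - 60 = 0, which factors as 3*(x - 4)*(x + 1)*(x + 5) = 0. The curves meet at x = -5, -1, 4.
On [-5, -1], y = 3*x**3 + 6*x**2 - 56*x - 55 is on top; that piece has area ∫[-5,-1] (3*x**3 + 6*x**2 - 57*x - 60) dx = 224.
On [-1, 4], y = x + 5 is on top; that piece has area ∫[-1,4] (-(3*x**3 + 6*x**2 - 57*x - 60)) dx = 1625/4.
Total enclosed area = 224 + 1625/4 = 2521/4.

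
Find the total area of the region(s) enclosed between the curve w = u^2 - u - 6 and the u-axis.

125/6

The curve meets the u-axis where u^2 - u - 6 = 0, i.e. (u - 3)*(u + 2) = 0, at u = -2, 3.
On [-2, 3] the curve lies below the axis; ∫[-2,3] (u^2 - u - 6) du = -125/6, giving area 125/6.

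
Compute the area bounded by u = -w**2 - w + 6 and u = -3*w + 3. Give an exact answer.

Both boundary curves give u as a function of w, so integrate with respect to w. Setting them equal: -w**2 + 2*w + 3 = 0, i.e. -(w - 3)*(w + 1) = 0, so they meet at w = -1, 3.
For w in [-1, 3], u = -w**2 - w + 6 is on the right; area = ∫[-1,3] (-w**2 + 2*w + 3) dw = 32/3.

32/3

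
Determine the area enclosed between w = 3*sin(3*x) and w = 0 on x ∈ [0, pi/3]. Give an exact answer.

On [0, pi/3], (3*sin(3*x)) - (0) = 3*sin(3*x) is ≥ 0 throughout, so the area is a single integral of |3*sin(3*x)|.
∫[0,pi/3] (3*sin(3*x)) dx = 2.

2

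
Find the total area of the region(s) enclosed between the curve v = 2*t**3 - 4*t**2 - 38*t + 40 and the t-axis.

2521/6

The curve meets the t-axis where 2*t**3 - 4*t**2 - 38*t + 40 = 0, i.e. 2*(t - 5)*(t - 1)*(t + 4) = 0, at t = -4, 1, 5.
On [-4, 1] the curve lies above the axis; ∫[-4,1] (2*t**3 - 4*t**2 - 38*t + 40) dt = 1625/6, giving area 1625/6.
On [1, 5] the curve lies below the axis; ∫[1,5] (2*t**3 - 4*t**2 - 38*t + 40) dt = -448/3, giving area 448/3.
Total area = 1625/6 + 448/3 = 2521/6.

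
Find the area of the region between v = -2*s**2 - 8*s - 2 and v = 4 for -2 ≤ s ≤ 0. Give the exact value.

The difference (-2*s**2 - 8*s - 2) - (4) = -2*s**2 - 8*s - 6 changes sign at s = -1 inside [-2, 0], so split the integral there.
∫[-2,-1] (-2*s**2 - 8*s - 6) ds = 4/3.
∫[-1,0] (-2*s**2 - 8*s - 6) ds = -8/3; the area of that piece is 8/3.
Total area = 4/3 + 8/3 = 4.

4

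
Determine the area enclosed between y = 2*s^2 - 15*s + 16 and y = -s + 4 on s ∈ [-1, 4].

The difference (2*s^2 - 15*s + 16) - (-s + 4) = 2*s^2 - 14*s + 12 changes sign at s = 1 inside [-1, 4], so split the integral there.
∫[-1,1] (2*s^2 - 14*s + 12) ds = 76/3.
∫[1,4] (2*s^2 - 14*s + 12) ds = -27; the area of that piece is 27.
Total area = 76/3 + 27 = 157/3.

157/3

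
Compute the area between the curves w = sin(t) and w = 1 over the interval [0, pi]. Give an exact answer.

On [0, pi], (sin(t)) - (1) = sin(t) - 1 is ≤ 0 throughout, so the area is a single integral of |sin(t) - 1|.
∫[0,pi] (sin(t) - 1) dt = 2 - pi; the area of that piece is -2 + pi.

-2 + pi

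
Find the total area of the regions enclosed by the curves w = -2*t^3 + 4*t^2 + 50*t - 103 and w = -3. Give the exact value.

2459/3

Set the curves equal: -2*t^3 + 4*t^2 + 50*t - 103 = -3, so -2*t^3 + 4*t^2 + 50*t - 100 = 0, which factors as -2*(t - 5)*(t - 2)*(t + 5) = 0. The curves meet at t = -5, 2, 5.
On [-5, 2], w = -3 is on top; that piece has area ∫[-5,2] (-(-2*t^3 + 4*t^2 + 50*t - 100)) dt = 4459/6.
On [2, 5], w = -2*t^3 + 4*t^2 + 50*t - 103 is on top; that piece has area ∫[2,5] (-2*t^3 + 4*t^2 + 50*t - 100) dt = 153/2.
Total enclosed area = 4459/6 + 153/2 = 2459/3.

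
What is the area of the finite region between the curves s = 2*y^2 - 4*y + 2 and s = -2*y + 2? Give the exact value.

1/3

Both boundary curves give s as a function of y, so integrate with respect to y. Setting them equal: 2*y^2 - 2*y = 0, i.e. 2*y*(y - 1) = 0, so they meet at y = 0, 1.
For y in [0, 1], s = 2*y^2 - 4*y + 2 is on the left; area = ∫[0,1] (-(2*y^2 - 2*y)) dy = 1/3.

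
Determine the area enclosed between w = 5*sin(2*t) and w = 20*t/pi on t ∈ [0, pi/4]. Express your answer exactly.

5/2 - 5*pi/8

On [0, pi/4], (5*sin(2*t)) - (20*t/pi) = -20*t/pi + 5*sin(2*t) is ≥ 0 throughout, so the area is a single integral of |-20*t/pi + 5*sin(2*t)|.
∫[0,pi/4] (-20*t/pi + 5*sin(2*t)) dt = 5/2 - 5*pi/8.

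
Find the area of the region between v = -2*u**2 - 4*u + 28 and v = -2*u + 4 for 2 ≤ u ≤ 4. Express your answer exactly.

14

The difference (-2*u**2 - 4*u + 28) - (-2*u + 4) = -2*u**2 - 2*u + 24 changes sign at u = 3 inside [2, 4], so split the integral there.
∫[2,3] (-2*u**2 - 2*u + 24) du = 19/3.
∫[3,4] (-2*u**2 - 2*u + 24) du = -23/3; the area of that piece is 23/3.
Total area = 19/3 + 23/3 = 14.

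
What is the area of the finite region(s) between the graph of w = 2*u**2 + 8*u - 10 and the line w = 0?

72

The curve meets the u-axis where 2*u**2 + 8*u - 10 = 0, i.e. 2*(u - 1)*(u + 5) = 0, at u = -5, 1.
On [-5, 1] the curve lies below the axis; ∫[-5,1] (2*u**2 + 8*u - 10) du = -72, giving area 72.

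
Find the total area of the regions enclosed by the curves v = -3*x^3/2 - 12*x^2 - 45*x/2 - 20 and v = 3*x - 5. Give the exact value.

71/4

Set the curves equal: -3*x^3/2 - 12*x^2 - 45*x/2 - 20 = 3*x - 5, so -3*x^3/2 - 12*x^2 - 51*x/2 - 15 = 0, which factors as -3*(x + 1)*(x + 2)*(x + 5)/2 = 0. The curves meet at x = -5, -2, -1.
On [-5, -2], v = 3*x - 5 is on top; that piece has area ∫[-5,-2] (-(-3*x^3/2 - 12*x^2 - 51*x/2 - 15)) dx = 135/8.
On [-2, -1], v = -3*x^3/2 - 12*x^2 - 45*x/2 - 20 is on top; that piece has area ∫[-2,-1] (-3*x^3/2 - 12*x^2 - 51*x/2 - 15) dx = 7/8.
Total enclosed area = 135/8 + 7/8 = 71/4.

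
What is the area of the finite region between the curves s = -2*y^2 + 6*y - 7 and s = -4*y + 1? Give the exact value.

Both boundary curves give s as a function of y, so integrate with respect to y. Setting them equal: -2*y^2 + 10*y - 8 = 0, i.e. -2*(y - 4)*(y - 1) = 0, so they meet at y = 1, 4.
For y in [1, 4], s = -2*y^2 + 6*y - 7 is on the right; area = ∫[1,4] (-2*y^2 + 10*y - 8) dy = 9.

9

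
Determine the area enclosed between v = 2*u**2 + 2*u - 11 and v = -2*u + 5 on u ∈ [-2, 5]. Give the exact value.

376/3

The difference (2*u**2 + 2*u - 11) - (-2*u + 5) = 2*u**2 + 4*u - 16 changes sign at u = 2 inside [-2, 5], so split the integral there.
∫[-2,2] (2*u**2 + 4*u - 16) du = -160/3; the area of that piece is 160/3.
∫[2,5] (2*u**2 + 4*u - 16) du = 72.
Total area = 160/3 + 72 = 376/3.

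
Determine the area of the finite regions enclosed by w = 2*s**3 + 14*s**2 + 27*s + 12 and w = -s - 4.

37/6

Set the curves equal: 2*s**3 + 14*s**2 + 27*s + 12 = -s - 4, so 2*s**3 + 14*s**2 + 28*s + 16 = 0, which factors as 2*(s + 1)*(s + 2)*(s + 4) = 0. The curves meet at s = -4, -2, -1.
On [-4, -2], w = 2*s**3 + 14*s**2 + 27*s + 12 is on top; that piece has area ∫[-4,-2] (2*s**3 + 14*s**2 + 28*s + 16) ds = 16/3.
On [-2, -1], w = -s - 4 is on top; that piece has area ∫[-2,-1] (-(2*s**3 + 14*s**2 + 28*s + 16)) ds = 5/6.
Total enclosed area = 16/3 + 5/6 = 37/6.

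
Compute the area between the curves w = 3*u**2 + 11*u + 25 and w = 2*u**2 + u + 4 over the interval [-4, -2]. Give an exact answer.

The difference (3*u**2 + 11*u + 25) - (2*u**2 + u + 4) = u**2 + 10*u + 21 changes sign at u = -3 inside [-4, -2], so split the integral there.
∫[-4,-3] (u**2 + 10*u + 21) du = -5/3; the area of that piece is 5/3.
∫[-3,-2] (u**2 + 10*u + 21) du = 7/3.
Total area = 5/3 + 7/3 = 4.

4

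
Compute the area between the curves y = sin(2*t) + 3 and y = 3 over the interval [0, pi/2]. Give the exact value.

1

On [0, pi/2], (sin(2*t) + 3) - (3) = sin(2*t) is ≥ 0 throughout, so the area is a single integral of |sin(2*t)|.
∫[0,pi/2] (sin(2*t)) dt = 1.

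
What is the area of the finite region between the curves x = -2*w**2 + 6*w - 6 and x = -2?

1/3

Both boundary curves give x as a function of w, so integrate with respect to w. Setting them equal: -2*w**2 + 6*w - 4 = 0, i.e. -2*(w - 2)*(w - 1) = 0, so they meet at w = 1, 2.
For w in [1, 2], x = -2*w**2 + 6*w - 6 is on the right; area = ∫[1,2] (-2*w**2 + 6*w - 4) dw = 1/3.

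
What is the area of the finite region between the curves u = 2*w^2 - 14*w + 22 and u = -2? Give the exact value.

1/3

Both boundary curves give u as a function of w, so integrate with respect to w. Setting them equal: 2*w^2 - 14*w + 24 = 0, i.e. 2*(w - 4)*(w - 3) = 0, so they meet at w = 3, 4.
For w in [3, 4], u = 2*w^2 - 14*w + 22 is on the left; area = ∫[3,4] (-(2*w^2 - 14*w + 24)) dw = 1/3.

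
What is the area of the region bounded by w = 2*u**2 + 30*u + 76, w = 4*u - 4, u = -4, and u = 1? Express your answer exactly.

On [-4, 1], (2*u**2 + 30*u + 76) - (4*u - 4) = 2*u**2 + 26*u + 80 is ≥ 0 throughout, so the area is a single integral of |2*u**2 + 26*u + 80|.
∫[-4,1] (2*u**2 + 26*u + 80) du = 745/3.

745/3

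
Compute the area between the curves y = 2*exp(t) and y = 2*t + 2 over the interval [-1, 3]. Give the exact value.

-16 - 2*exp(-1) + 2*exp(3)

On [-1, 3], (2*exp(t)) - (2*t + 2) = -2*t + 2*exp(t) - 2 is ≥ 0 throughout, so the area is a single integral of |-2*t + 2*exp(t) - 2|.
∫[-1,3] (-2*t + 2*exp(t) - 2) dt = -16 - 2*exp(-1) + 2*exp(3).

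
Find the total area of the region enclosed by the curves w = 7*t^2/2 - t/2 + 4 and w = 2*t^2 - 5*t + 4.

27/4

Set the curves equal: 7*t^2/2 - t/2 + 4 = 2*t^2 - 5*t + 4, so 3*t^2/2 + 9*t/2 = 0, which factors as 3*t*(t + 3)/2 = 0. The curves meet at t = -3, 0.
On [-3, 0], w = 2*t^2 - 5*t + 4 is on top; that piece has area ∫[-3,0] (-(3*t^2/2 + 9*t/2)) dt = 27/4.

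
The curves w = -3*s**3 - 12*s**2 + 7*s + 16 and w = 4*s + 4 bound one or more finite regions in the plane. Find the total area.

253/4

Set the curves equal: -3*s**3 - 12*s**2 + 7*s + 16 = 4*s + 4, so -3*s**3 - 12*s**2 + 3*s + 12 = 0, which factors as -3*(s - 1)*(s + 1)*(s + 4) = 0. The curves meet at s = -4, -1, 1.
On [-4, -1], w = 4*s + 4 is on top; that piece has area ∫[-4,-1] (-(-3*s**3 - 12*s**2 + 3*s + 12)) ds = 189/4.
On [-1, 1], w = -3*s**3 - 12*s**2 + 7*s + 16 is on top; that piece has area ∫[-1,1] (-3*s**3 - 12*s**2 + 3*s + 12) ds = 16.
Total enclosed area = 189/4 + 16 = 253/4.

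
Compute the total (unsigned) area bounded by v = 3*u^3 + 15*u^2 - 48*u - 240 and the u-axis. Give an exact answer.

5137/4

The curve meets the u-axis where 3*u^3 + 15*u^2 - 48*u - 240 = 0, i.e. 3*(u - 4)*(u + 4)*(u + 5) = 0, at u = -5, -4, 4.
On [-5, -4] the curve lies above the axis; ∫[-5,-4] (3*u^3 + 15*u^2 - 48*u - 240) du = 17/4, giving area 17/4.
On [-4, 4] the curve lies below the axis; ∫[-4,4] (3*u^3 + 15*u^2 - 48*u - 240) du = -1280, giving area 1280.
Total area = 17/4 + 1280 = 5137/4.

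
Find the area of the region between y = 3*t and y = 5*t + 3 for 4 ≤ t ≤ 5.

On [4, 5], (3*t) - (5*t + 3) = -2*t - 3 is ≤ 0 throughout, so the area is a single integral of |-2*t - 3|.
∫[4,5] (-2*t - 3) dt = -12; the area of that piece is 12.

12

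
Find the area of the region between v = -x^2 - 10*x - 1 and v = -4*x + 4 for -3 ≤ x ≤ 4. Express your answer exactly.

97

The difference (-x^2 - 10*x - 1) - (-4*x + 4) = -x^2 - 6*x - 5 changes sign at x = -1 inside [-3, 4], so split the integral there.
∫[-3,-1] (-x^2 - 6*x - 5) dx = 16/3.
∫[-1,4] (-x^2 - 6*x - 5) dx = -275/3; the area of that piece is 275/3.
Total area = 16/3 + 275/3 = 97.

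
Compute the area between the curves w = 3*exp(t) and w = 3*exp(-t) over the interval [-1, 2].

The difference (3*exp(t)) - (3*exp(-t)) = 3*exp(t) - 3*exp(-t) changes sign at t = 0 inside [-1, 2], so split the integral there.
∫[-1,0] (3*exp(t) - 3*exp(-t)) dt = -3*exp(1) - 3*exp(-1) + 6; the area of that piece is -6 + 3*exp(-1) + 3*exp(1).
∫[0,2] (3*exp(t) - 3*exp(-t)) dt = -6 + 3*exp(-2) + 3*exp(2).
Total area = (-6 + 3*exp(-1) + 3*exp(1)) + (-6 + 3*exp(-2) + 3*exp(2)) = -12 + 3*exp(-2) + 3*exp(-1) + 3*exp(1) + 3*exp(2).

-12 + 3*exp(-2) + 3*exp(-1) + 3*exp(1) + 3*exp(2)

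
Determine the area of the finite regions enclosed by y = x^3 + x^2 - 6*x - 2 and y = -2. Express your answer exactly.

253/12

Set the curves equal: x^3 + x^2 - 6*x - 2 = -2, so x^3 + x^2 - 6*x = 0, which factors as x*(x - 2)*(x + 3) = 0. The curves meet at x = -3, 0, 2.
On [-3, 0], y = x^3 + x^2 - 6*x - 2 is on top; that piece has area ∫[-3,0] (x^3 + x^2 - 6*x) dx = 63/4.
On [0, 2], y = -2 is on top; that piece has area ∫[0,2] (-(x^3 + x^2 - 6*x)) dx = 16/3.
Total enclosed area = 63/4 + 16/3 = 253/12.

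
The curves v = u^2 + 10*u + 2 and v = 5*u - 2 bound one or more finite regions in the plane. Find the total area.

9/2

Set the curves equal: u^2 + 10*u + 2 = 5*u - 2, so u^2 + 5*u + 4 = 0, which factors as (u + 1)*(u + 4) = 0. The curves meet at u = -4, -1.
On [-4, -1], v = 5*u - 2 is on top; that piece has area ∫[-4,-1] (-(u^2 + 5*u + 4)) du = 9/2.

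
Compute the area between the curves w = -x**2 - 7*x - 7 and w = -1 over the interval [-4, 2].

45

The difference (-x**2 - 7*x - 7) - (-1) = -x**2 - 7*x - 6 changes sign at x = -1 inside [-4, 2], so split the integral there.
∫[-4,-1] (-x**2 - 7*x - 6) dx = 27/2.
∫[-1,2] (-x**2 - 7*x - 6) dx = -63/2; the area of that piece is 63/2.
Total area = 27/2 + 63/2 = 45.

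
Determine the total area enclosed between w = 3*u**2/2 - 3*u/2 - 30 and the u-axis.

729/4

The curve meets the u-axis where 3*u**2/2 - 3*u/2 - 30 = 0, i.e. 3*(u - 5)*(u + 4)/2 = 0, at u = -4, 5.
On [-4, 5] the curve lies below the axis; ∫[-4,5] (3*u**2/2 - 3*u/2 - 30) du = -729/4, giving area 729/4.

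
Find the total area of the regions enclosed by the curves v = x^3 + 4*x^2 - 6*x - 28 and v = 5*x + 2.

863/6

Set the curves equal: x^3 + 4*x^2 - 6*x - 28 = 5*x + 2, so x^3 + 4*x^2 - 11*x - 30 = 0, which factors as (x - 3)*(x + 2)*(x + 5) = 0. The curves meet at x = -5, -2, 3.
On [-5, -2], v = x^3 + 4*x^2 - 6*x - 28 is on top; that piece has area ∫[-5,-2] (x^3 + 4*x^2 - 11*x - 30) dx = 117/4.
On [-2, 3], v = 5*x + 2 is on top; that piece has area ∫[-2,3] (-(x^3 + 4*x^2 - 11*x - 30)) dx = 1375/12.
Total enclosed area = 117/4 + 1375/12 = 863/6.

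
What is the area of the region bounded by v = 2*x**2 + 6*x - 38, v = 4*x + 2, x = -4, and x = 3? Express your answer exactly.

679/3

On [-4, 3], (2*x**2 + 6*x - 38) - (4*x + 2) = 2*x**2 + 2*x - 40 is ≤ 0 throughout, so the area is a single integral of |2*x**2 + 2*x - 40|.
∫[-4,3] (2*x**2 + 2*x - 40) dx = -679/3; the area of that piece is 679/3.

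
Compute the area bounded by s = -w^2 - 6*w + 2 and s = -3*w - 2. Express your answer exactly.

125/6

Both boundary curves give s as a function of w, so integrate with respect to w. Setting them equal: -w^2 - 3*w + 4 = 0, i.e. -(w - 1)*(w + 4) = 0, so they meet at w = -4, 1.
For w in [-4, 1], s = -w^2 - 6*w + 2 is on the right; area = ∫[-4,1] (-w^2 - 3*w + 4) dw = 125/6.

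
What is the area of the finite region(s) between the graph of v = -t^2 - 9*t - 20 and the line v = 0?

1/6

The curve meets the t-axis where -t^2 - 9*t - 20 = 0, i.e. -(t + 4)*(t + 5) = 0, at t = -5, -4.
On [-5, -4] the curve lies above the axis; ∫[-5,-4] (-t^2 - 9*t - 20) dt = 1/6, giving area 1/6.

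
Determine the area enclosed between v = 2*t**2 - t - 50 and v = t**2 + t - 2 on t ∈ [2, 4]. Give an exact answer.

268/3

On [2, 4], (2*t**2 - t - 50) - (t**2 + t - 2) = t**2 - 2*t - 48 is ≤ 0 throughout, so the area is a single integral of |t**2 - 2*t - 48|.
∫[2,4] (t**2 - 2*t - 48) dt = -268/3; the area of that piece is 268/3.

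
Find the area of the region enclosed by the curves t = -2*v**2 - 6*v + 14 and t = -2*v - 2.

72

Both boundary curves give t as a function of v, so integrate with respect to v. Setting them equal: -2*v**2 - 4*v + 16 = 0, i.e. -2*(v - 2)*(v + 4) = 0, so they meet at v = -4, 2.
For v in [-4, 2], t = -2*v**2 - 6*v + 14 is on the right; area = ∫[-4,2] (-2*v**2 - 4*v + 16) dv = 72.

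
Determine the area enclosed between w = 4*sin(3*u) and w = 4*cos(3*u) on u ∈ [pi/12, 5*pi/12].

8*sqrt(2)/3

On [pi/12, 5*pi/12], (4*sin(3*u)) - (4*cos(3*u)) = 4*sin(3*u) - 4*cos(3*u) is ≥ 0 throughout, so the area is a single integral of |4*sin(3*u) - 4*cos(3*u)|.
∫[pi/12,5*pi/12] (4*sin(3*u) - 4*cos(3*u)) du = 8*sqrt(2)/3.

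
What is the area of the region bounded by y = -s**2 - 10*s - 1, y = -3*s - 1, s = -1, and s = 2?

The difference (-s**2 - 10*s - 1) - (-3*s - 1) = -s**2 - 7*s changes sign at s = 0 inside [-1, 2], so split the integral there.
∫[-1,0] (-s**2 - 7*s) ds = 19/6.
∫[0,2] (-s**2 - 7*s) ds = -50/3; the area of that piece is 50/3.
Total area = 19/6 + 50/3 = 119/6.

119/6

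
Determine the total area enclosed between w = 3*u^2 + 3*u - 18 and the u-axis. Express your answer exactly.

The curve meets the u-axis where 3*u^2 + 3*u - 18 = 0, i.e. 3*(u - 2)*(u + 3) = 0, at u = -3, 2.
On [-3, 2] the curve lies below the axis; ∫[-3,2] (3*u^2 + 3*u - 18) du = -125/2, giving area 125/2.

125/2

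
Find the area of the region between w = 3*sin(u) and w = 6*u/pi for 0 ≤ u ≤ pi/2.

On [0, pi/2], (3*sin(u)) - (6*u/pi) = -6*u/pi + 3*sin(u) is ≥ 0 throughout, so the area is a single integral of |-6*u/pi + 3*sin(u)|.
∫[0,pi/2] (-6*u/pi + 3*sin(u)) du = 3 - 3*pi/4.

3 - 3*pi/4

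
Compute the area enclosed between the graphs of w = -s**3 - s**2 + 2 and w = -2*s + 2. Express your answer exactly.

37/12

Set the curves equal: -s**3 - s**2 + 2 = -2*s + 2, so -s**3 - s**2 + 2*s = 0, which factors as -s*(s - 1)*(s + 2) = 0. The curves meet at s = -2, 0, 1.
On [-2, 0], w = -2*s + 2 is on top; that piece has area ∫[-2,0] (-(-s**3 - s**2 + 2*s)) ds = 8/3.
On [0, 1], w = -s**3 - s**2 + 2 is on top; that piece has area ∫[0,1] (-s**3 - s**2 + 2*s) ds = 5/12.
Total enclosed area = 8/3 + 5/12 = 37/12.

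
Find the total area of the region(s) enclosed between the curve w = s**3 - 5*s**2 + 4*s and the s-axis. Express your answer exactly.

71/6

The curve meets the s-axis where s**3 - 5*s**2 + 4*s = 0, i.e. s*(s - 4)*(s - 1) = 0, at s = 0, 1, 4.
On [0, 1] the curve lies above the axis; ∫[0,1] (s**3 - 5*s**2 + 4*s) ds = 7/12, giving area 7/12.
On [1, 4] the curve lies below the axis; ∫[1,4] (s**3 - 5*s**2 + 4*s) ds = -45/4, giving area 45/4.
Total area = 7/12 + 45/4 = 71/6.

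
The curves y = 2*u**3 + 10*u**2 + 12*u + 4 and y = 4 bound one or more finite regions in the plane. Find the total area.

Set the curves equal: 2*u**3 + 10*u**2 + 12*u + 4 = 4, so 2*u**3 + 10*u**2 + 12*u = 0, which factors as 2*u*(u + 2)*(u + 3) = 0. The curves meet at u = -3, -2, 0.
On [-3, -2], y = 2*u**3 + 10*u**2 + 12*u + 4 is on top; that piece has area ∫[-3,-2] (2*u**3 + 10*u**2 + 12*u) du = 5/6.
On [-2, 0], y = 4 is on top; that piece has area ∫[-2,0] (-(2*u**3 + 10*u**2 + 12*u)) du = 16/3.
Total enclosed area = 5/6 + 16/3 = 37/6.

37/6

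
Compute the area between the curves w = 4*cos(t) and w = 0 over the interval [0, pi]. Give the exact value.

The difference (4*cos(t)) - (0) = 4*cos(t) changes sign at t = pi/2 inside [0, pi], so split the integral there.
∫[0,pi/2] (4*cos(t)) dt = 4.
∫[pi/2,pi] (4*cos(t)) dt = -4; the area of that piece is 4.
Total area = 4 + 4 = 8.

8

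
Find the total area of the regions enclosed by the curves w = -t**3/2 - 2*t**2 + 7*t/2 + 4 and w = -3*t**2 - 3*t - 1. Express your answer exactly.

Set the curves equal: -t**3/2 - 2*t**2 + 7*t/2 + 4 = -3*t**2 - 3*t - 1, so -t**3/2 + t**2 + 13*t/2 + 5 = 0, which factors as -(t - 5)*(t + 1)*(t + 2)/2 = 0. The curves meet at t = -2, -1, 5.
On [-2, -1], w = -3*t**2 - 3*t - 1 is on top; that piece has area ∫[-2,-1] (-(-t**3/2 + t**2 + 13*t/2 + 5)) dt = 13/24.
On [-1, 5], w = -t**3/2 - 2*t**2 + 7*t/2 + 4 is on top; that piece has area ∫[-1,5] (-t**3/2 + t**2 + 13*t/2 + 5) dt = 72.
Total enclosed area = 13/24 + 72 = 1741/24.

1741/24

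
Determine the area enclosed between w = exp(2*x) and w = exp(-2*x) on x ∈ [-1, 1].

The difference (exp(2*x)) - (exp(-2*x)) = exp(2*x) - exp(-2*x) changes sign at x = 0 inside [-1, 1], so split the integral there.
∫[-1,0] (exp(2*x) - exp(-2*x)) dx = -exp(2)/2 - exp(-2)/2 + 1; the area of that piece is -1 + exp(-2)/2 + exp(2)/2.
∫[0,1] (exp(2*x) - exp(-2*x)) dx = -1 + exp(-2)/2 + exp(2)/2.
Total area = (-1 + exp(-2)/2 + exp(2)/2) + (-1 + exp(-2)/2 + exp(2)/2) = -2 + exp(-2) + exp(2).

-2 + exp(-2) + exp(2)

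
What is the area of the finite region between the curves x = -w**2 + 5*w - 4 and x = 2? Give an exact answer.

Both boundary curves give x as a function of w, so integrate with respect to w. Setting them equal: -w**2 + 5*w - 6 = 0, i.e. -(w - 3)*(w - 2) = 0, so they meet at w = 2, 3.
For w in [2, 3], x = -w**2 + 5*w - 4 is on the right; area = ∫[2,3] (-w**2 + 5*w - 6) dw = 1/6.

1/6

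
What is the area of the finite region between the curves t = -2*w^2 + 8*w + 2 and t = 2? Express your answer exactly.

64/3

Both boundary curves give t as a function of w, so integrate with respect to w. Setting them equal: -2*w^2 + 8*w = 0, i.e. -2*w*(w - 4) = 0, so they meet at w = 0, 4.
For w in [0, 4], t = -2*w^2 + 8*w + 2 is on the right; area = ∫[0,4] (-2*w^2 + 8*w) dw = 64/3.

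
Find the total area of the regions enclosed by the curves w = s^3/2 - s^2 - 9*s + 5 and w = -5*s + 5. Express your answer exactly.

Set the curves equal: s^3/2 - s^2 - 9*s + 5 = -5*s + 5, so s^3/2 - s^2 - 4*s = 0, which factors as s*(s - 4)*(s + 2)/2 = 0. The curves meet at s = -2, 0, 4.
On [-2, 0], w = s^3/2 - s^2 - 9*s + 5 is on top; that piece has area ∫[-2,0] (s^3/2 - s^2 - 4*s) ds = 10/3.
On [0, 4], w = -5*s + 5 is on top; that piece has area ∫[0,4] (-(s^3/2 - s^2 - 4*s)) ds = 64/3.
Total enclosed area = 10/3 + 64/3 = 74/3.

74/3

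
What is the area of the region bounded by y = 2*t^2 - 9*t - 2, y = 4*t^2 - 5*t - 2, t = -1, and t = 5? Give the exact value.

404/3

The difference (2*t^2 - 9*t - 2) - (4*t^2 - 5*t - 2) = -2*t^2 - 4*t changes sign at t = 0 inside [-1, 5], so split the integral there.
∫[-1,0] (-2*t^2 - 4*t) dt = 4/3.
∫[0,5] (-2*t^2 - 4*t) dt = -400/3; the area of that piece is 400/3.
Total area = 4/3 + 400/3 = 404/3.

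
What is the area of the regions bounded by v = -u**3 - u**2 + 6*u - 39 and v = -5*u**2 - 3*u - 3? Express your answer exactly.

Set the curves equal: -u**3 - u**2 + 6*u - 39 = -5*u**2 - 3*u - 3, so -u**3 + 4*u**2 + 9*u - 36 = 0, which factors as -(u - 4)*(u - 3)*(u + 3) = 0. The curves meet at u = -3, 3, 4.
On [-3, 3], v = -5*u**2 - 3*u - 3 is on top; that piece has area ∫[-3,3] (-(-u**3 + 4*u**2 + 9*u - 36)) du = 144.
On [3, 4], v = -u**3 - u**2 + 6*u - 39 is on top; that piece has area ∫[3,4] (-u**3 + 4*u**2 + 9*u - 36) du = 13/12.
Total enclosed area = 144 + 13/12 = 1741/12.

1741/12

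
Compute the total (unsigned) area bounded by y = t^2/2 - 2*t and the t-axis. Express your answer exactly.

The curve meets the t-axis where t^2/2 - 2*t = 0, i.e. t*(t - 4)/2 = 0, at t = 0, 4.
On [0, 4] the curve lies below the axis; ∫[0,4] (t^2/2 - 2*t) dt = -16/3, giving area 16/3.

16/3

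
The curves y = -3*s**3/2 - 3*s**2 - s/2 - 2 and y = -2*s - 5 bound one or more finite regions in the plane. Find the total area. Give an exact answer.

Set the curves equal: -3*s**3/2 - 3*s**2 - s/2 - 2 = -2*s - 5, so -3*s**3/2 - 3*s**2 + 3*s/2 + 3 = 0, which factors as -3*(s - 1)*(s + 1)*(s + 2)/2 = 0. The curves meet at s = -2, -1, 1.
On [-2, -1], y = -2*s - 5 is on top; that piece has area ∫[-2,-1] (-(-3*s**3/2 - 3*s**2 + 3*s/2 + 3)) ds = 5/8.
On [-1, 1], y = -3*s**3/2 - 3*s**2 - s/2 - 2 is on top; that piece has area ∫[-1,1] (-3*s**3/2 - 3*s**2 + 3*s/2 + 3) ds = 4.
Total enclosed area = 5/8 + 4 = 37/8.

37/8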